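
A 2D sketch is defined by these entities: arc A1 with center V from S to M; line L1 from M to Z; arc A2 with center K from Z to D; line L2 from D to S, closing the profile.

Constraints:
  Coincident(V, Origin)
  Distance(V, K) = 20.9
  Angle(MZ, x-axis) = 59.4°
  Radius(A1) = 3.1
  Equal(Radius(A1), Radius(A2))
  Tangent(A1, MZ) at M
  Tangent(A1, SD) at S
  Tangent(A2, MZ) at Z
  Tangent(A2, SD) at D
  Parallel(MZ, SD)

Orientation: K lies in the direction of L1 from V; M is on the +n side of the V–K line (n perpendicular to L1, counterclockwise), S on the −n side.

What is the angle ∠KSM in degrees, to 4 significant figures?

81.56°

The slot axis is L1's direction at 59.4°, so u = (cos 59.4°, sin 59.4°) = (0.5090, 0.8607) and n = (−sin 59.4°, cos 59.4°) = (-0.8607, 0.5090). V is at the origin and K lies 20.9 along u from V, so K = 20.9·u = (10.64, 17.99). Tangency of A1 to both parallel lines with radius 3.1 puts M and S at V ± 3.1·n: M = (-2.668, 1.578), S = (2.668, -1.578). Then cos ∠KSM = SK·SM / (|SK||SM|), giving 81.56°.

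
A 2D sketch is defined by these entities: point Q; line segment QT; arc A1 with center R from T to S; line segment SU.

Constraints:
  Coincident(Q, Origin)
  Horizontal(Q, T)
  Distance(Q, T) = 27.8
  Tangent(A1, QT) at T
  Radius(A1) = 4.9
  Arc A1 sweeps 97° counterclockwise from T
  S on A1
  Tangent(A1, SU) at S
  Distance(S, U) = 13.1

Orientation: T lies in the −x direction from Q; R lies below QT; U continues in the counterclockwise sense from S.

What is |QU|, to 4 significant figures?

36.16

On A1, T sits at bearing 90° from R; a 97° counterclockwise sweep puts S at bearing 187°, so S = R + 4.9·(cos 187°, sin 187°) = (-32.66, -5.497). A1 meets SU tangentially, so RS is at right angles to SU, so SU runs along (−sin 187°, cos 187°); with |SU| = 13.1, U = (-31.07, -18.50). Then |QU| = |U − Q| = 36.16.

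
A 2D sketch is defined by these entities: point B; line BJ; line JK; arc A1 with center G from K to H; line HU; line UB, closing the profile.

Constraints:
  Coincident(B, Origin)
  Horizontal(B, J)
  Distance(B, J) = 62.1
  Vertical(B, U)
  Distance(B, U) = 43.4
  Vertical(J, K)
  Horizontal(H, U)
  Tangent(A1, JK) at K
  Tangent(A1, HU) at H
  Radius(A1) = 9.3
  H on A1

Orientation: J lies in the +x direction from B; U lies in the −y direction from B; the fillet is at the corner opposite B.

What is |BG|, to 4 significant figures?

62.85

B and U share the same x with |BU| = 43.4 and U on the −y side, so U = (0.000, -43.40). The virtual corner opposite B is at (62.10, -43.40). A1 meets JK tangentially, so GK is at right angles to JK and tangency of A1 to HU means the radius GH is perpendicular to HU, with radius 9.3, so the center G sits 9.3 in from both sides at G = (52.80, -34.10). Then |BG| = |G − B| = 62.85.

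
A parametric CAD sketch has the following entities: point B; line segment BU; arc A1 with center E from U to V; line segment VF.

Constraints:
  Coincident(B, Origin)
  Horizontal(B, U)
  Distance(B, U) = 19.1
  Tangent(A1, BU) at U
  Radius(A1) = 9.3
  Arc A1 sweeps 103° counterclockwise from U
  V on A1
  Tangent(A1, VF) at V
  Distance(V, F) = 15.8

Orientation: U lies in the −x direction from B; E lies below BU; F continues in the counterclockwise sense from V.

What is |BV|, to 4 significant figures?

30.38

B is at the origin; BU is horizontal with |BU| = 19.1 and U on the −x side, so U = (-19.10, 0.000). Tangency of A1 to BU means the radius EU is perpendicular to BU, so E = U + (0, -9.3) = (-19.10, -9.300). On A1, U sits at bearing 90° from E; a 103° counterclockwise sweep puts V at bearing 193°, so V = E + 9.3·(cos 193°, sin 193°) = (-28.16, -11.39). Then |BV| = |V − B| = 30.38.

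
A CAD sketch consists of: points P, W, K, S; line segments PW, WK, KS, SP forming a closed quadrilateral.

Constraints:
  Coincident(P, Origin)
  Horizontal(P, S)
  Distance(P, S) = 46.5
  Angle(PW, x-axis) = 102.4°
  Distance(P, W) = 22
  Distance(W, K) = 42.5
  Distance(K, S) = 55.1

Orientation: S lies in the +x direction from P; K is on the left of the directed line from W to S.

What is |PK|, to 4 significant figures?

57.21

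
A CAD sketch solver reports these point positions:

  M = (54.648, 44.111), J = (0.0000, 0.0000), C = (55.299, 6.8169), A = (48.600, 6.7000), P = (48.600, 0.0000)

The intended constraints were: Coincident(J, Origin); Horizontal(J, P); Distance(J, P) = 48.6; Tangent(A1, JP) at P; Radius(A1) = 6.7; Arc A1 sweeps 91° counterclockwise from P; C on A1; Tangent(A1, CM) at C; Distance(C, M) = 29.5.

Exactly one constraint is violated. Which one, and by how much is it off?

Distance(C, M) = 29.5 — off by 7.80.

J = (0.00, 0.00) ✓; J.y = 0.00, P.y = 0.00 ✓; |JP| = 48.60 ✓; ∠(AP, PJ) = 90.00° ✓; |AP| = 6.700 ✓; bearing(A→C) − bearing(A→P) = 91.00° ✓; |AC| = 6.700 ✓; ∠(AC, CM) = 90.00° ✓; |CM| = 37.30 ✗.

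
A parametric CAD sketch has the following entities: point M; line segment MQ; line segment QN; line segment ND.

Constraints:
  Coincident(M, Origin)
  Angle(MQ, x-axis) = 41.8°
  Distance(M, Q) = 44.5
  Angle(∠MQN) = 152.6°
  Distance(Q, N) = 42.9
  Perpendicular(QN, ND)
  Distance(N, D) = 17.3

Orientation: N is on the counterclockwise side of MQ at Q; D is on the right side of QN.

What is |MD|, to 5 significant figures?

90.655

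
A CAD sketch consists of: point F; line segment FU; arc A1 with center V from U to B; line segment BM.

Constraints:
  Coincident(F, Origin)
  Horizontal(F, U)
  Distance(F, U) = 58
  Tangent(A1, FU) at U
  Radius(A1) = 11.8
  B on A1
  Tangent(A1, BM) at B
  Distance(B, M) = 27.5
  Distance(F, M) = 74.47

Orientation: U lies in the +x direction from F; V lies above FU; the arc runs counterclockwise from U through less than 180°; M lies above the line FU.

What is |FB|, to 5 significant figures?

70.960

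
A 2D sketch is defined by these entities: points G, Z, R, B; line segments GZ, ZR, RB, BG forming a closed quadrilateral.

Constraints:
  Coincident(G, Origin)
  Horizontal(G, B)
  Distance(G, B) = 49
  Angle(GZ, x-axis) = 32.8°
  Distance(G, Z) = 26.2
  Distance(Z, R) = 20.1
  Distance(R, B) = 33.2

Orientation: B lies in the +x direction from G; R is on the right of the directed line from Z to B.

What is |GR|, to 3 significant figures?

17.0

Checks: |ZR| = 20.10 ✓; |RB| = 33.20 ✓.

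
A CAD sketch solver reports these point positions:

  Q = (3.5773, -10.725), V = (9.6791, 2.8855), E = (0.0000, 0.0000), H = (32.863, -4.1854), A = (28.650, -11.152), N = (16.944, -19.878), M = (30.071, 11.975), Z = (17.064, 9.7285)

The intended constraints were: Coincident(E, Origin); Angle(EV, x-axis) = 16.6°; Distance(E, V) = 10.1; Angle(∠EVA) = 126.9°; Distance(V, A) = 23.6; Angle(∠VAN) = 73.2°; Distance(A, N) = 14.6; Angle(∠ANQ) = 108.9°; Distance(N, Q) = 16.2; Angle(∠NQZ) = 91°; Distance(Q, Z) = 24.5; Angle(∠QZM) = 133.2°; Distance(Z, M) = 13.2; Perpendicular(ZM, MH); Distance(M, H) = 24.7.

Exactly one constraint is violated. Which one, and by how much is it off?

Distance(M, H) = 24.7 — off by 8.30.

E = (0.00, 0.00) ✓; EV at 16.60° ✓; |EV| = 10.10 ✓; ∠EVA = 126.9° ✓; |VA| = 23.60 ✓; ∠VAN = 73.20° ✓; |AN| = 14.60 ✓; ∠ANQ = 108.9° ✓; |NQ| = 16.20 ✓; ∠NQZ = 91.00° ✓; |QZ| = 24.50 ✓; ∠QZM = 133.2° ✓; |ZM| = 13.20 ✓; ∠(ZM, MH) = 90.00° ✓; |MH| = 16.40 ✗.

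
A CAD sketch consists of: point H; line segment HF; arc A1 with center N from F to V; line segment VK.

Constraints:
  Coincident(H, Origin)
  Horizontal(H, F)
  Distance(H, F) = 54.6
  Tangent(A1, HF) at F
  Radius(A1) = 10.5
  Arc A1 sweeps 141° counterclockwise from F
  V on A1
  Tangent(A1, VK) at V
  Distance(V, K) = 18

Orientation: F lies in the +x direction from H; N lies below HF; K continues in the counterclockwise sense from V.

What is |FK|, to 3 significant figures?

30.9

H is at the origin; HF is horizontal with |HF| = 54.6 and F on the +x side, so F = (54.6, 0.00). Tangency of A1 to HF means the radius NF is perpendicular to HF, so N = F + (0, -10.5) = (54.6, -10.5). On A1, F sits at bearing 90° from N; a 141° counterclockwise sweep puts V at bearing 231°, so V = N + 10.5·(cos 231°, sin 231°) = (48.0, -18.7). Since A1 is tangent to VK there, NV ⟂ VK, so VK runs along (−sin 231°, cos 231°); with |VK| = 18.0, K = (62.0, -30.0). Then |FK| = |K − F| = 30.9.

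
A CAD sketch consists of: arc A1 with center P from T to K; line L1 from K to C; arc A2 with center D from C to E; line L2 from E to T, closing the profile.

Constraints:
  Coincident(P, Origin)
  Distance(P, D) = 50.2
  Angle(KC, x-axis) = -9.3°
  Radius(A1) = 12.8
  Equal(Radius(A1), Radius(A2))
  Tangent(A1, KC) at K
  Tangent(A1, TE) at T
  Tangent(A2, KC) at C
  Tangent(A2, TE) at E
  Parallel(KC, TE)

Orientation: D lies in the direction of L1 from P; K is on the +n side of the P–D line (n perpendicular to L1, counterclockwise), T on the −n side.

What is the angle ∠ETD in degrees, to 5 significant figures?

14.304°

Tangency of A1 to both parallel lines with radius 12.8 puts K and T at P ± 12.8·n: K = (2.0685, 12.632), T = (-2.0685, -12.632). Equal radii place C and E the same way about D: C = D + 12.8·n = (51.609, 4.5192), E = D − 12.8·n = (47.472, -20.744). Then cos ∠ETD = TE·TD / (|TE||TD|), giving 14.304°.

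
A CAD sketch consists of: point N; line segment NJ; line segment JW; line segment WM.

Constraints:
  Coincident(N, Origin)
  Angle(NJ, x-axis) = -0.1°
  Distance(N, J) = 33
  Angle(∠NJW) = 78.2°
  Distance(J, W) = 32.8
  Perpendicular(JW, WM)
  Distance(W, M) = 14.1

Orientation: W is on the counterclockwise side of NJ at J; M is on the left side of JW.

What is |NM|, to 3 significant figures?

31.8

N is at the origin; NJ runs at -0.1° with length 33.0, so J = 33.0·(cos -0.1°, sin -0.1°) = (33.0, -0.0576). ∠NJW = 78.2°, so JW runs at -0.1° + (180° − 78.2°) = 102° from the x-axis; with |JW| = 32.8, W = J + 32.8·(cos 102°, sin 102°) = (26.3, 32.1). The perpendicularity gives WM at right angles to JW; with |WM| = 14.1 on the left of JW, M = W + 14.1·(-0.979, -0.203) = (12.5, 29.2). Then |NM| = |M − N| = 31.8.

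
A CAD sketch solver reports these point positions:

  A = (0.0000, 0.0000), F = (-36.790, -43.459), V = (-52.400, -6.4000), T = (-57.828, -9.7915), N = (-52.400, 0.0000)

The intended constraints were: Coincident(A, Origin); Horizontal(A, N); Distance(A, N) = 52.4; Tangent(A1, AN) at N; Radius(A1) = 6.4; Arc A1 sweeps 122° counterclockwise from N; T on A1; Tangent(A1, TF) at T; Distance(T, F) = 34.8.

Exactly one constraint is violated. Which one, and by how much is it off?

Distance(T, F) = 34.8 — off by 4.90.

A = (0.00, 0.00) ✓; A.y = 0.00, N.y = 0.00 ✓; |AN| = 52.40 ✓; ∠(VN, NA) = 90.00° ✓; |VN| = 6.400 ✓; bearing(V→T) − bearing(V→N) = 122.0° ✓; |VT| = 6.400 ✓; ∠(VT, TF) = 90.00° ✓; |TF| = 39.70 ✗.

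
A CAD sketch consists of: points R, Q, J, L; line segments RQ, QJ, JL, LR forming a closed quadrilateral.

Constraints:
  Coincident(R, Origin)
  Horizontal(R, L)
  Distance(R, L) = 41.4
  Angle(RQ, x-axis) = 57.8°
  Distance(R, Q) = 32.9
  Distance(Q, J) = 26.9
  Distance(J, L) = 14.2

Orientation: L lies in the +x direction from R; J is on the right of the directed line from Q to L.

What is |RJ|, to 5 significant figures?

27.636

Checks: |QJ| = 26.90 ✓; |JL| = 14.20 ✓.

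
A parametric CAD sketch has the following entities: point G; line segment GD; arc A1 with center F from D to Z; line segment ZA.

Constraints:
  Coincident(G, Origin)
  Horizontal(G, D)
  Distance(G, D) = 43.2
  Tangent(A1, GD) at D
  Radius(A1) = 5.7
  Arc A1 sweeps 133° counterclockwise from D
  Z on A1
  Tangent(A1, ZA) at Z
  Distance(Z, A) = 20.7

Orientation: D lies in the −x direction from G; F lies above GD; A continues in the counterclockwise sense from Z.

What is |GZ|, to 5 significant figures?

40.192

G is at the origin; GD is horizontal with |GD| = 43.2 and D on the −x side, so D = (-43.200, 0.0000). The tangent condition forces FD to be normal to GD, so F = D + (0, 5.7) = (-43.200, 5.7000). On A1, D sits at bearing -90° from F; a 133° counterclockwise sweep puts Z at bearing 43°, so Z = F + 5.7·(cos 43°, sin 43°) = (-39.031, 9.5874). Then |GZ| = |Z − G| = 40.192.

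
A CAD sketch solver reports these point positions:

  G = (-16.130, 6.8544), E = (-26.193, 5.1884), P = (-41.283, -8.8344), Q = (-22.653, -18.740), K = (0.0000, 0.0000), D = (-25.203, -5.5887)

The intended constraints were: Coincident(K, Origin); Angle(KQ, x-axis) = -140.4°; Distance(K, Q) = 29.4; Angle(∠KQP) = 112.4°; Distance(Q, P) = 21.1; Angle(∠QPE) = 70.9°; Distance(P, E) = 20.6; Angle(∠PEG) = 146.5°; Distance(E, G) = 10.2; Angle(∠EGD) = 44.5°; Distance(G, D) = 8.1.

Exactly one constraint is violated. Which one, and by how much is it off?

Distance(G, D) = 8.1 — off by 7.30.

K = (0.00, 0.00) ✓; KQ at -140.4° ✓; |KQ| = 29.40 ✓; ∠KQP = 112.4° ✓; |QP| = 21.10 ✓; ∠QPE = 70.90° ✓; |PE| = 20.60 ✓; ∠PEG = 146.5° ✓; |EG| = 10.20 ✓; ∠EGD = 44.50° ✓; |GD| = 15.40 ✗.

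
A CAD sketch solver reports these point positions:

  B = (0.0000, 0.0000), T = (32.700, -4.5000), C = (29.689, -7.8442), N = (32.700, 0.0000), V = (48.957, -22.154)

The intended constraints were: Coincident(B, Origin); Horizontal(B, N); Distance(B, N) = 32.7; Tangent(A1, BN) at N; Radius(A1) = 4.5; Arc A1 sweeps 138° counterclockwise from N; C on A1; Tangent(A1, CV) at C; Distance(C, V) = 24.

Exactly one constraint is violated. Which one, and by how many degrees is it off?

Tangent(A1, CV) at C — off by 5.40°.

B = (0.00, 0.00) ✓; B.y = 0.00, N.y = 0.00 ✓; |BN| = 32.70 ✓; ∠(TN, NB) = 90.00° ✓; |TN| = 4.500 ✓; bearing(T→C) − bearing(T→N) = 138.0° ✓; |TC| = 4.500 ✓; ∠(TC, CV) = 84.60° ✗; |CV| = 24.00 ✓.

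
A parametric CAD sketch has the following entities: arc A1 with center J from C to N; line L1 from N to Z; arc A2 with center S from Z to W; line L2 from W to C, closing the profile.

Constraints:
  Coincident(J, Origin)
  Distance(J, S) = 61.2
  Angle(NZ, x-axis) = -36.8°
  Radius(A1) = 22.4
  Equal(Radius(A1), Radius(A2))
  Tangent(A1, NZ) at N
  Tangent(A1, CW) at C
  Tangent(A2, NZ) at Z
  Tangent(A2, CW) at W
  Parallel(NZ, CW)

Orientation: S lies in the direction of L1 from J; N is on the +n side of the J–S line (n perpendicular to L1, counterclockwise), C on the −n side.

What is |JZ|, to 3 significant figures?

65.2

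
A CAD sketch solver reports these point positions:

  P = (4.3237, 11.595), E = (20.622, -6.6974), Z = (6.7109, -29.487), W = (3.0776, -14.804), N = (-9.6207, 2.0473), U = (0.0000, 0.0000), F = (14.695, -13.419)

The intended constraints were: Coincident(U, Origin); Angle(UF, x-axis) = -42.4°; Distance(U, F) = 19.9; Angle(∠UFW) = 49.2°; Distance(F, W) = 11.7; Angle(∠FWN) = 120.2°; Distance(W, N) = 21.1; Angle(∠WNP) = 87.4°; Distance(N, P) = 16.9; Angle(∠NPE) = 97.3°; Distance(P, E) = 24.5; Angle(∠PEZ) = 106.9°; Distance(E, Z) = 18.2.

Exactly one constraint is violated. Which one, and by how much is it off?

Distance(E, Z) = 18.2 — off by 8.50.

U = (0.00, 0.00) ✓; UF at -42.40° ✓; |UF| = 19.90 ✓; ∠UFW = 49.20° ✓; |FW| = 11.70 ✓; ∠FWN = 120.2° ✓; |WN| = 21.10 ✓; ∠WNP = 87.40° ✓; |NP| = 16.90 ✓; ∠NPE = 97.30° ✓; |PE| = 24.50 ✓; ∠PEZ = 106.9° ✓; |EZ| = 26.70 ✗.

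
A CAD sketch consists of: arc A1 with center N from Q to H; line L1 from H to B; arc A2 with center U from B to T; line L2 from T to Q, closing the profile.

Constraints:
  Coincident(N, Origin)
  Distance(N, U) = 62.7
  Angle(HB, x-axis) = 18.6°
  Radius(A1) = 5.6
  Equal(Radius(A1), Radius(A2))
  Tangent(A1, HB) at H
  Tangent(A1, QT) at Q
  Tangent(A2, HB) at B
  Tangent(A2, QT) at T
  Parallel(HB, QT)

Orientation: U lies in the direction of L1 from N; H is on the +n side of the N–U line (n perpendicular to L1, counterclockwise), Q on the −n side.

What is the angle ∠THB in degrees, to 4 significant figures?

10.13°

The slot axis is L1's direction at 18.6°, so u = (cos 18.6°, sin 18.6°) = (0.9478, 0.3190) and n = (−sin 18.6°, cos 18.6°) = (-0.3190, 0.9478). N is at the origin and U lies 62.7 along u from N, so U = 62.7·u = (59.43, 20.00). Tangency of A1 to both parallel lines with radius 5.6 puts H and Q at N ± 5.6·n: H = (-1.786, 5.308), Q = (1.786, -5.308). Equal radii place B and T the same way about U: B = U + 5.6·n = (57.64, 25.31), T = U − 5.6·n = (61.21, 14.69). Then cos ∠THB = HT·HB / (|HT||HB|), giving 10.13°.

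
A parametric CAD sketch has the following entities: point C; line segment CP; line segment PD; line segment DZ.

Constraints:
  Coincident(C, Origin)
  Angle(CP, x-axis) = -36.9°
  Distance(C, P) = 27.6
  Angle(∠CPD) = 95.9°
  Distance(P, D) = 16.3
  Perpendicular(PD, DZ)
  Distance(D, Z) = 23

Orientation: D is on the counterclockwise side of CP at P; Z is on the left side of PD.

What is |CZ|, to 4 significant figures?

19.65

∠CPD = 95.9°, so PD runs at -36.9° + (180° − 95.9°) = 47.20° from the x-axis; with |PD| = 16.3, D = P + 16.3·(cos 47.20°, sin 47.20°) = (33.15, -4.612). The perpendicularity gives DZ at right angles to PD; with |DZ| = 23.0 on the left of PD, Z = D + 23.0·(-0.7337, 0.6794) = (16.27, 11.02). Then |CZ| = |Z − C| = 19.65.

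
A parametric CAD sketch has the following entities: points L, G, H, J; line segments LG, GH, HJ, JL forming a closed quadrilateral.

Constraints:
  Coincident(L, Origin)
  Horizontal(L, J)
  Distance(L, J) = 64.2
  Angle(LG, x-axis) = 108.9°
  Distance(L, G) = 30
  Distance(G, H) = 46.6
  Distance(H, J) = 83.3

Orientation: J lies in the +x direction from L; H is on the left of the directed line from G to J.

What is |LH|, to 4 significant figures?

69.33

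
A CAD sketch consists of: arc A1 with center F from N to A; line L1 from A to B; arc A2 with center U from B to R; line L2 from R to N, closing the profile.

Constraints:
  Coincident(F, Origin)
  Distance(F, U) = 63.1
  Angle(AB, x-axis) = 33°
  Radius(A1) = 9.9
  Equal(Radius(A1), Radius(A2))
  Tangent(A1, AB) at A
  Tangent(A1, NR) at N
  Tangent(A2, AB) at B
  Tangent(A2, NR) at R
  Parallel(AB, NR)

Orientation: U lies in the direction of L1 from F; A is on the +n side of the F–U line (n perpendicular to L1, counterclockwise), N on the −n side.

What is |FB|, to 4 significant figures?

63.87

Tangency of A1 to both parallel lines with radius 9.9 puts A and N at F ± 9.9·n: A = (-5.392, 8.303), N = (5.392, -8.303). Equal radii place B and R the same way about U: B = U + 9.9·n = (47.53, 42.67), R = U − 9.9·n = (58.31, 26.06). Then |FB| = |B − F| = 63.87.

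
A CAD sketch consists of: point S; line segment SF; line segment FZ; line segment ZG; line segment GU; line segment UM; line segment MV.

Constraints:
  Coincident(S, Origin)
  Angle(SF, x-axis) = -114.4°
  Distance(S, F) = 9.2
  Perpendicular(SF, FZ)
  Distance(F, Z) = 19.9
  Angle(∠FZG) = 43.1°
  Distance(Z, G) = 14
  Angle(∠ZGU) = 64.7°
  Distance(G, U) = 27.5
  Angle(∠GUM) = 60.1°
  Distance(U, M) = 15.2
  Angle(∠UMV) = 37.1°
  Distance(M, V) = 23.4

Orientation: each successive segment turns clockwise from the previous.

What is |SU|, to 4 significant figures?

25.85

S is at the origin; SF runs at -114.4° with length 9.2, so F = (-3.801, -8.378). SF ⟂ FZ, so FZ runs at 155.6°; with |FZ| = 19.9, Z = (-21.92, -0.1575). ∠FZG = 43.1° gives ZG at 18.70° from the x-axis; with |ZG| = 14.0, G = (-8.662, 4.331). ∠ZGU = 64.7° gives GU at -96.60° from the x-axis; with |GU| = 27.5, U = (-11.82, -22.99). Then |SU| = |U − S| = 25.85.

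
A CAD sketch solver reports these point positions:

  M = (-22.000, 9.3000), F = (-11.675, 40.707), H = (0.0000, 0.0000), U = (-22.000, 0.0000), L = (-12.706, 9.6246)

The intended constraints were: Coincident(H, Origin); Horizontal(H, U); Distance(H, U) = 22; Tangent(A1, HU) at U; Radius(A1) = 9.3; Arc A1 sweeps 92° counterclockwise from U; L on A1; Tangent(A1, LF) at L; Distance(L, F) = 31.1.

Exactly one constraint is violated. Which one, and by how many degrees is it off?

Tangent(A1, LF) at L — off by 3.90°.

H = (0.00, 0.00) ✓; H.y = 0.00, U.y = 0.00 ✓; |HU| = 22.00 ✓; ∠(MU, UH) = 90.00° ✓; |MU| = 9.300 ✓; bearing(M→L) − bearing(M→U) = 92.00° ✓; |ML| = 9.300 ✓; ∠(ML, LF) = 93.90° ✗; |LF| = 31.10 ✓.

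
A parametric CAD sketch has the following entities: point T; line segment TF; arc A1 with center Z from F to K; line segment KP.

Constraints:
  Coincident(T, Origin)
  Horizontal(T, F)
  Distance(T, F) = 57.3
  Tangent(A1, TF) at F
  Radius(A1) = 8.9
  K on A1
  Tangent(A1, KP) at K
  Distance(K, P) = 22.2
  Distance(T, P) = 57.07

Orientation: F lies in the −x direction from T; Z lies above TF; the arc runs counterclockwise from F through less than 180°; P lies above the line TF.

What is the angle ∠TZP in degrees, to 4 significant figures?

75.86°

Checks: |ZK| = 8.900 ✓; ∠(ZK, KP) = 90.00° ✓; |KP| = 22.20 ✓; |TP| = 57.07 ✓.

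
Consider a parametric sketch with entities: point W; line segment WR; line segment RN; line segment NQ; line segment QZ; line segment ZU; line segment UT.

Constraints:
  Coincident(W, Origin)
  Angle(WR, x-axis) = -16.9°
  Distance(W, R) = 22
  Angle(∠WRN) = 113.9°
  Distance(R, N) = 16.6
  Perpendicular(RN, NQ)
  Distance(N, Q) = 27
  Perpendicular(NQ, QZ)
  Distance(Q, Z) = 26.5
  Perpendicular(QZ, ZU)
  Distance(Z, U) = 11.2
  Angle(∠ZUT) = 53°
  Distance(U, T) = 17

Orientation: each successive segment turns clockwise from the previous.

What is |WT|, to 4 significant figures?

13.91

W is at the origin; WR runs at -16.9° with length 22.0, so R = (21.05, -6.395). ∠WRN = 113.9° gives RN at -83.00° from the x-axis; with |RN| = 16.6, N = (23.07, -22.87). The perpendicularity gives NQ at right angles to RN, so NQ runs at -173.0°; with |NQ| = 27.0, Q = (-3.726, -26.16). NQ ⟂ QZ, so QZ runs at 97.00°; with |QZ| = 26.5, Z = (-6.955, 0.1403). QZ ⟂ ZU, so ZU runs at 7.000°; with |ZU| = 11.2, U = (4.161, 1.505). ∠ZUT = 53.0° gives UT at -120.0° from the x-axis; with |UT| = 17.0, T = (-4.339, -13.22). Then |WT| = |T − W| = 13.91.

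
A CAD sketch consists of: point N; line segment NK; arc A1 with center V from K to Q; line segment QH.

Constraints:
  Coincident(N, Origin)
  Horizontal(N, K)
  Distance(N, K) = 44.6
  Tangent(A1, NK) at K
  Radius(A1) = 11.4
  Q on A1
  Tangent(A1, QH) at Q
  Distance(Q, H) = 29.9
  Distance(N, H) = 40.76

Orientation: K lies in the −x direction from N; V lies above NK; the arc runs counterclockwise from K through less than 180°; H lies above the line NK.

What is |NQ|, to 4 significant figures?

34.83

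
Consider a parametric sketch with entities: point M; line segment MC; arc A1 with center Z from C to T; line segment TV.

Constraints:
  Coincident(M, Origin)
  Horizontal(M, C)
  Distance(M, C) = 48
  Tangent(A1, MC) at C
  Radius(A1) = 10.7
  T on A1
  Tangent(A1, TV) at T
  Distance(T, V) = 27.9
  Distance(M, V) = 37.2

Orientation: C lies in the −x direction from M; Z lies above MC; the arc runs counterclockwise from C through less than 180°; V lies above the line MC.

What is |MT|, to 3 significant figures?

39.3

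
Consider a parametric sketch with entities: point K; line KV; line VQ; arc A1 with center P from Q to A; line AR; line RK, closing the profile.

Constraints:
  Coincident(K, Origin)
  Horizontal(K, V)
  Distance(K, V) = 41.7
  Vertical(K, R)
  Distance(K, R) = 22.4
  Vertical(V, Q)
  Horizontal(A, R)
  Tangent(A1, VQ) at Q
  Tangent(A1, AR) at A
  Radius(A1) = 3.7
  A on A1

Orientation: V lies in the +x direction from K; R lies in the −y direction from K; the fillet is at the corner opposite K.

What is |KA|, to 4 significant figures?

44.11

K is at the origin; K and V share the same y with |KV| = 41.7 and V on the +x side, so V = (41.70, 0.000). K and R share the same x with |KR| = 22.4 and R on the −y side, so R = (0.000, -22.40). The virtual corner opposite K is at (41.70, -22.40). The tangent condition forces PQ to be normal to VQ and tangency of A1 to AR means the radius PA is perpendicular to AR, with radius 3.7, so the center P sits 3.7 in from both sides at P = (38.00, -18.70). That places the tangent points at Q = (41.70, -18.70) on VQ and A = (38.00, -22.40) on AR. Then |KA| = |A − K| = 44.11.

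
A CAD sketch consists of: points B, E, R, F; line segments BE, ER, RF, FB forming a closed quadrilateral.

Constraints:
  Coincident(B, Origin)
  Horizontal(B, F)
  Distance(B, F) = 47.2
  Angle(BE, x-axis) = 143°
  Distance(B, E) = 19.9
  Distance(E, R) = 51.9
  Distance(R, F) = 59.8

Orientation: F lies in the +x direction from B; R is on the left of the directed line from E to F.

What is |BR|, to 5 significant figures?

54.654

Checks: |ER| = 51.90 ✓; |RF| = 59.80 ✓.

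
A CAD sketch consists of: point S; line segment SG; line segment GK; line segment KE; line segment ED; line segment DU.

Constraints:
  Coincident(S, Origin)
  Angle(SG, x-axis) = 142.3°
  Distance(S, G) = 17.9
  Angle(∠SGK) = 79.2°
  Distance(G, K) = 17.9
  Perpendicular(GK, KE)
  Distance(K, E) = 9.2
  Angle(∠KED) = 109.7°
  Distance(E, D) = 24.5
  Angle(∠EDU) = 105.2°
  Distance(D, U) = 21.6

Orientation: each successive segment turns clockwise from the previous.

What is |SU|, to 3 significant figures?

27.5

∠KED = 109.7° gives ED at -119° from the x-axis; with |ED| = 24.5, D = (-6.46, -5.55). ∠EDU = 105.2° gives DU at 166° from the x-axis; with |DU| = 21.6, U = (-27.5, -0.474). Then |SU| = |U − S| = 27.5.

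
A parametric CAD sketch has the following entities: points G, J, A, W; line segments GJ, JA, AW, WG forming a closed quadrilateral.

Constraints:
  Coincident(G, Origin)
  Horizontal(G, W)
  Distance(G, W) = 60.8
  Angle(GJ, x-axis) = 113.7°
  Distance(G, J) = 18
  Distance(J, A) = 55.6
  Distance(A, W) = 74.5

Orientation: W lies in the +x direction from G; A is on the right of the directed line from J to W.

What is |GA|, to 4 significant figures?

39.03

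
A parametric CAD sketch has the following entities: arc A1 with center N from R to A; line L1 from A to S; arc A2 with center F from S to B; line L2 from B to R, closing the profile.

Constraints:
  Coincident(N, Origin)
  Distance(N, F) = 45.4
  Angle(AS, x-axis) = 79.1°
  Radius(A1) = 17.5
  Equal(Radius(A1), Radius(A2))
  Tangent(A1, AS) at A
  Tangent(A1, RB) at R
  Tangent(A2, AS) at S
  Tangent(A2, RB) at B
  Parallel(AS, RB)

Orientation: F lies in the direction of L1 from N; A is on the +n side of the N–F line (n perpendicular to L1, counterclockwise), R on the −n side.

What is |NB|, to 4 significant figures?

48.66

Tangency of A1 to both parallel lines with radius 17.5 puts A and R at N ± 17.5·n: A = (-17.18, 3.309), R = (17.18, -3.309). Equal radii place S and B the same way about F: S = F + 17.5·n = (-8.599, 47.89), B = F − 17.5·n = (25.77, 41.27). Then |NB| = |B − N| = 48.66.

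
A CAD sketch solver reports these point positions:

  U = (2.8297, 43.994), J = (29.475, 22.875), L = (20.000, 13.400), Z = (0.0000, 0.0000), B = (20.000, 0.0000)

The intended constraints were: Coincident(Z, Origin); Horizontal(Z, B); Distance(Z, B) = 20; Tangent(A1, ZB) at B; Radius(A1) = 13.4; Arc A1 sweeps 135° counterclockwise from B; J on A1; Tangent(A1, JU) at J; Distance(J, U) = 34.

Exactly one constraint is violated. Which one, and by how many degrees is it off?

Tangent(A1, JU) at J — off by 6.60°.

Z = (0.00, 0.00) ✓; Z.y = 0.00, B.y = 0.00 ✓; |ZB| = 20.00 ✓; ∠(LB, BZ) = 90.00° ✓; |LB| = 13.40 ✓; bearing(L→J) − bearing(L→B) = 135.0° ✓; |LJ| = 13.40 ✓; ∠(LJ, JU) = 83.40° ✗; |JU| = 34.00 ✓.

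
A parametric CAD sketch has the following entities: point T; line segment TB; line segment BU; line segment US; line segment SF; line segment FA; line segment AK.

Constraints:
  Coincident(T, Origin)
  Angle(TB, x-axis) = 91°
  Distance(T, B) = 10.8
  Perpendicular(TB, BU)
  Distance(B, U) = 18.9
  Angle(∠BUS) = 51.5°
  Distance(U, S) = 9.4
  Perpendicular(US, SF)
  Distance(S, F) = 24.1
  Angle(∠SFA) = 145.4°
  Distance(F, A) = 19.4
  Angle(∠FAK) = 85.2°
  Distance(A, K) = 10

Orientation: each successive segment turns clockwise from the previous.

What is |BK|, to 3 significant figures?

28.4

T is at the origin; TB runs at 91.0° with length 10.8, so B = (-0.188, 10.8). TB ⟂ BU, so BU runs at 1.00°; with |BU| = 18.9, U = (18.7, 11.1). ∠BUS = 51.5° gives US at -128° from the x-axis; with |US| = 9.4, S = (13.0, 3.67). The perpendicularity gives SF at right angles to US, so SF runs at 142°; with |SF| = 24.1, F = (-6.13, 18.3). ∠SFA = 145.4° gives FA at 108° from the x-axis; with |FA| = 19.4, A = (-12.1, 36.8). ∠FAK = 85.2° gives AK at 13.1° from the x-axis; with |AK| = 10.0, K = (-2.36, 39.1). Then |BK| = |K − B| = 28.4.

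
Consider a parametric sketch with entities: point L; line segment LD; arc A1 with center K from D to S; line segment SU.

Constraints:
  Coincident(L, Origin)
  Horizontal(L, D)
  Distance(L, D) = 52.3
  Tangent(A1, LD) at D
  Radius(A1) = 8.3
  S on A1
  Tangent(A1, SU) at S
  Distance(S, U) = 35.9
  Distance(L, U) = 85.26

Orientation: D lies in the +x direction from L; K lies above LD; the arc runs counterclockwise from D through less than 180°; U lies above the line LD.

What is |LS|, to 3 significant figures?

59.6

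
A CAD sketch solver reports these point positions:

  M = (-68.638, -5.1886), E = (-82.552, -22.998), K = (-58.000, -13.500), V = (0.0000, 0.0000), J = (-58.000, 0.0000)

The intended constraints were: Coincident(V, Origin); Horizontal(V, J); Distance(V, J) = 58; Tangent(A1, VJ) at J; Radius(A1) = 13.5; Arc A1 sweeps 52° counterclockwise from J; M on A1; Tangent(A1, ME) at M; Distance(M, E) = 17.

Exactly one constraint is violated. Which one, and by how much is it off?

Distance(M, E) = 17 — off by 5.60.

V = (0.00, 0.00) ✓; V.y = 0.00, J.y = 0.00 ✓; |VJ| = 58.00 ✓; ∠(KJ, JV) = 90.00° ✓; |KJ| = 13.50 ✓; bearing(K→M) − bearing(K→J) = 52.00° ✓; |KM| = 13.50 ✓; ∠(KM, ME) = 90.00° ✓; |ME| = 22.60 ✗.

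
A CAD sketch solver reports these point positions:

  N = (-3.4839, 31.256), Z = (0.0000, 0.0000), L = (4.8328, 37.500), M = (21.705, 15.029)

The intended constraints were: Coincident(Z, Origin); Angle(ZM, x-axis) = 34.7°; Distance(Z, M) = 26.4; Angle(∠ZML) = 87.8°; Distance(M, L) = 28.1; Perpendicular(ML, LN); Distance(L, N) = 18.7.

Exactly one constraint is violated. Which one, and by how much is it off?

Distance(L, N) = 18.7 — off by 8.30.

Z = (0.00, 0.00) ✓; ZM at 34.70° ✓; |ZM| = 26.40 ✓; ∠ZML = 87.80° ✓; |ML| = 28.10 ✓; ∠(ML, LN) = 90.00° ✓; |LN| = 10.40 ✗.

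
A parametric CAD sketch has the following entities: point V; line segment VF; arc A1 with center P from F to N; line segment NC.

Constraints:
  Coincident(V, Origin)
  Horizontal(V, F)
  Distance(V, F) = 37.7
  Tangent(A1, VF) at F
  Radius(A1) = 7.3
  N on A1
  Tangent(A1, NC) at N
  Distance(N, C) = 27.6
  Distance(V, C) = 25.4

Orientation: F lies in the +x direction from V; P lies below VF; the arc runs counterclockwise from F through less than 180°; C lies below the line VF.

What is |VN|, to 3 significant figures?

32.6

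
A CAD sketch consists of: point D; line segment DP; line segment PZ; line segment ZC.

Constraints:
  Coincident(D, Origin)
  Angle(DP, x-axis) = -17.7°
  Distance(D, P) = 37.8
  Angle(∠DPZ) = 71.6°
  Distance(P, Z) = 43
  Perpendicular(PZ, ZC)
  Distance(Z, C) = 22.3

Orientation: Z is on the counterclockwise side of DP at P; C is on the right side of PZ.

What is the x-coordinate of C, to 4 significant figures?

57.78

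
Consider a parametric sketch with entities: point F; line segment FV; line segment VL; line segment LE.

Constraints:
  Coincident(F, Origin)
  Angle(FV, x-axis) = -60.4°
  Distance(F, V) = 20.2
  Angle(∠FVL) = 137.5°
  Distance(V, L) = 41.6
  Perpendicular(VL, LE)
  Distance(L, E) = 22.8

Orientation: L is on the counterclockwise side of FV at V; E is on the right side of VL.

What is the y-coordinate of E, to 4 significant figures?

-52.05

F is at the origin; FV runs at -60.4° with length 20.2, so V = 20.2·(cos -60.4°, sin -60.4°) = (9.978, -17.56). ∠FVL = 137.5°, so VL runs at -60.4° + (180° − 137.5°) = -17.90° from the x-axis; with |VL| = 41.6, L = V + 41.6·(cos -17.90°, sin -17.90°) = (49.56, -30.35). VL ⟂ LE; with |LE| = 22.8 on the right of VL, E = L + 22.8·(-0.3074, -0.9516) = (42.56, -52.05). So E.y = -52.05.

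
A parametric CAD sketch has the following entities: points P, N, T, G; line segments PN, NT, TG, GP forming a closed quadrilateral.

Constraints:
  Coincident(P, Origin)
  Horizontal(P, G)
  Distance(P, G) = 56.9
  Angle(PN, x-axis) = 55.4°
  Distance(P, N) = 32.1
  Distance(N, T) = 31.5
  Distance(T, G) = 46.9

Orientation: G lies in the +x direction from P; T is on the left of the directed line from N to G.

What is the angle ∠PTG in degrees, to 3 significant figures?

60.5°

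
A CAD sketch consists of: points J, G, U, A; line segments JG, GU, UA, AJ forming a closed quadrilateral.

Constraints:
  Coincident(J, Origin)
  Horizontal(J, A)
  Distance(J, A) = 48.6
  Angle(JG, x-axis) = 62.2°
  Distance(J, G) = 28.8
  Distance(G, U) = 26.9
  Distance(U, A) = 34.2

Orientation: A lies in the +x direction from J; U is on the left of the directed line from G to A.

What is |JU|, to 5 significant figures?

51.246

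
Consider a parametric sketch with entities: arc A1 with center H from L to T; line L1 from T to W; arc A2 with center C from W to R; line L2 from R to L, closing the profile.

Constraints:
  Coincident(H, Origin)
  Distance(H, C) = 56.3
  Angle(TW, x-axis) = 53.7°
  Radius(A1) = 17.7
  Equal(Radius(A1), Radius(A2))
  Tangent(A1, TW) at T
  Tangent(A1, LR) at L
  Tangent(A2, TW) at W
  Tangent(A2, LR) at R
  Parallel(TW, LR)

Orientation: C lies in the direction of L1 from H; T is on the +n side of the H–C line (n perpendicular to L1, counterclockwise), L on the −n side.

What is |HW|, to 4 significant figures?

59.02

The slot axis is L1's direction at 53.7°, so u = (cos 53.7°, sin 53.7°) = (0.5920, 0.8059) and n = (−sin 53.7°, cos 53.7°) = (-0.8059, 0.5920). H is at the origin and C lies 56.3 along u from H, so C = 56.3·u = (33.33, 45.37). Tangency of A1 to both parallel lines with radius 17.7 puts T and L at H ± 17.7·n: T = (-14.26, 10.48), L = (14.26, -10.48). Equal radii place W and R the same way about C: W = C + 17.7·n = (19.07, 55.85), R = C − 17.7·n = (47.60, 34.90). Then |HW| = |W − H| = 59.02.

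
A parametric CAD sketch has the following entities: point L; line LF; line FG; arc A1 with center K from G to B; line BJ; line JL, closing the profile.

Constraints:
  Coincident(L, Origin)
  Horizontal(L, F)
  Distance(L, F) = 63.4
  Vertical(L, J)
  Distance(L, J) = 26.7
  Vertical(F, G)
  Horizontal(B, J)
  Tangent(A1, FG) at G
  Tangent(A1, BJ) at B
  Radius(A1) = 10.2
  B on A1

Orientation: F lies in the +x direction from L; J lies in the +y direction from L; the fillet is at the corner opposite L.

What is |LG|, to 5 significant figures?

65.512

The virtual corner opposite L is at (63.400, 26.700). The tangent condition forces KG to be normal to FG and tangency of A1 to BJ means the radius KB is perpendicular to BJ, with radius 10.2, so the center K sits 10.2 in from both sides at K = (53.200, 16.500). That places the tangent points at G = (63.400, 16.500) on FG and B = (53.200, 26.700) on BJ. Then |LG| = |G − L| = 65.512.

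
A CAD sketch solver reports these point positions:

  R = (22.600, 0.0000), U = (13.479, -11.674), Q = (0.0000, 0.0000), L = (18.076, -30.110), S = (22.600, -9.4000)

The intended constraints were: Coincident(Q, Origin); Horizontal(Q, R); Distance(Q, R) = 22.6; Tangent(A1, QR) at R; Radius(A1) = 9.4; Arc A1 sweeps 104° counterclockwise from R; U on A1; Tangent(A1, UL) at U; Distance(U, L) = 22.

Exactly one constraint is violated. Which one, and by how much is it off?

Distance(U, L) = 22 — off by 3.00.

Q = (0.00, 0.00) ✓; Q.y = 0.00, R.y = 0.00 ✓; |QR| = 22.60 ✓; ∠(SR, RQ) = 90.00° ✓; |SR| = 9.400 ✓; bearing(S→U) − bearing(S→R) = 104.0° ✓; |SU| = 9.400 ✓; ∠(SU, UL) = 90.00° ✓; |UL| = 19.00 ✗.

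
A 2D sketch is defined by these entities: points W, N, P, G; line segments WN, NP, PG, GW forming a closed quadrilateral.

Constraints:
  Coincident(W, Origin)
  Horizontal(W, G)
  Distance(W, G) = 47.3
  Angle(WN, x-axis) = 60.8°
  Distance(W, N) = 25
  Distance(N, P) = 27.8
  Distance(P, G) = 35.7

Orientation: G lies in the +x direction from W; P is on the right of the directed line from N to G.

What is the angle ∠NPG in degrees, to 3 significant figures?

80.2°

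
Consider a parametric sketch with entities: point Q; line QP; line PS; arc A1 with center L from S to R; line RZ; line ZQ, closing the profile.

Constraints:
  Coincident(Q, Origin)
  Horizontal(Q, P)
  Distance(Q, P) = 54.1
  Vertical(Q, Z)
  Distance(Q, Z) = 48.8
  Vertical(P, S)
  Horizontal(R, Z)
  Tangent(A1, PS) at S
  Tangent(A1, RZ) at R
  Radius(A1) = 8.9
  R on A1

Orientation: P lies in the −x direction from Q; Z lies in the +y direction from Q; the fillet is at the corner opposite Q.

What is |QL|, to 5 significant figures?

60.291

Q is at the origin; Q and P share the same y with |QP| = 54.1 and P on the −x side, so P = (-54.100, 0.0000). QZ is vertical with |QZ| = 48.8 and Z on the +y side, so Z = (0.0000, 48.800). The virtual corner opposite Q is at (-54.100, 48.800). Tangency of A1 to PS means the radius LS is perpendicular to PS and A1 meets RZ tangentially, so LR is at right angles to RZ, with radius 8.9, so the center L sits 8.9 in from both sides at L = (-45.200, 39.900). Then |QL| = |L − Q| = 60.291.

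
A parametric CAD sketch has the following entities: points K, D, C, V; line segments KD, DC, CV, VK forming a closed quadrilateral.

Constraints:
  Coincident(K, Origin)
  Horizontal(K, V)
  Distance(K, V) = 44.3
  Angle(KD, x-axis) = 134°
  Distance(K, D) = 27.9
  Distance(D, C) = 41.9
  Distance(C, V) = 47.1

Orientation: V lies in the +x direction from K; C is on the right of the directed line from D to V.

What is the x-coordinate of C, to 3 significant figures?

0.337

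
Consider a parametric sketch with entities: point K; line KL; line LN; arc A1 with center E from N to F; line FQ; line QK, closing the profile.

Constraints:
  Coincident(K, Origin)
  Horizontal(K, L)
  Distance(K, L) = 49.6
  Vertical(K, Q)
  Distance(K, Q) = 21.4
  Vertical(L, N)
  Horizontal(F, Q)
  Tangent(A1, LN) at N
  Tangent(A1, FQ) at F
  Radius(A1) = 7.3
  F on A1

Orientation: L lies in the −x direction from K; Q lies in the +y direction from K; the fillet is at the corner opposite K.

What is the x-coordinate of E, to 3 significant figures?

-42.3

K is at the origin; KL is horizontal with |KL| = 49.6 and L on the −x side, so L = (-49.6, 0.00). KQ is vertical with |KQ| = 21.4 and Q on the +y side, so Q = (0.00, 21.4). The virtual corner opposite K is at (-49.6, 21.4). Tangency of A1 to LN means the radius EN is perpendicular to LN and tangency of A1 to FQ means the radius EF is perpendicular to FQ, with radius 7.3, so the center E sits 7.3 in from both sides at E = (-42.3, 14.1). So E.x = -42.3.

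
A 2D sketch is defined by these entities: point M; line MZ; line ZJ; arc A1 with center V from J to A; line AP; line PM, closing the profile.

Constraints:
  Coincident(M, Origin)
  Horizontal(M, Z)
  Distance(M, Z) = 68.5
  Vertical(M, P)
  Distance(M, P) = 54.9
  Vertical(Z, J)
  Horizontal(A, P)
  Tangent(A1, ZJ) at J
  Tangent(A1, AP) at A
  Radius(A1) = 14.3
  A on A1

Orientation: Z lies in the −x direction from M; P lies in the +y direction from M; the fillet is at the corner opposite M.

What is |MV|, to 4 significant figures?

67.72

MP is vertical with |MP| = 54.9 and P on the +y side, so P = (0.000, 54.90). The virtual corner opposite M is at (-68.50, 54.90). Since A1 is tangent to ZJ there, VJ ⟂ ZJ and tangency of A1 to AP means the radius VA is perpendicular to AP, with radius 14.3, so the center V sits 14.3 in from both sides at V = (-54.20, 40.60). Then |MV| = |V − M| = 67.72.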